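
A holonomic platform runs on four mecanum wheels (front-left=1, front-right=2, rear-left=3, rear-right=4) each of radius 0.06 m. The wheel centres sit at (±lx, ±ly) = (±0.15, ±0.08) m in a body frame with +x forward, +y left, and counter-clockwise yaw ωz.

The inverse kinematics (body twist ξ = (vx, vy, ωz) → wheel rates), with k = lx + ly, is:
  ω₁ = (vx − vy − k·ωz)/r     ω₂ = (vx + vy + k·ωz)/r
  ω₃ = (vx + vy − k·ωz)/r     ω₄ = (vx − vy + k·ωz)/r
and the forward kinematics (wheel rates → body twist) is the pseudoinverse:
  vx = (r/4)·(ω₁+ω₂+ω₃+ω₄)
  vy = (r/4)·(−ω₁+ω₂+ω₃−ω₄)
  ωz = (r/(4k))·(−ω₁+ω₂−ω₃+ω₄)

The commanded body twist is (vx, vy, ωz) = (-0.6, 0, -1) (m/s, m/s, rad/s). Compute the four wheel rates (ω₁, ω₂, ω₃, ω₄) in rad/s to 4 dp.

k = lx + ly = 0.15 + 0.08 = 0.2300;  k·ωz = 0.2300·-1 = -0.2300
ω₁ (FL) = (vx − vy − k·ωz)/r = -0.3700/0.06 = -6.1667
ω₂ (FR) = (vx + vy + k·ωz)/r = -0.8300/0.06 = -13.8333
ω₃ (RL) = (vx + vy − k·ωz)/r = -0.3700/0.06 = -6.1667
ω₄ (RR) = (vx − vy + k·ωz)/r = -0.8300/0.06 = -13.8333

(-6.1667, -13.8333, -6.1667, -13.8333)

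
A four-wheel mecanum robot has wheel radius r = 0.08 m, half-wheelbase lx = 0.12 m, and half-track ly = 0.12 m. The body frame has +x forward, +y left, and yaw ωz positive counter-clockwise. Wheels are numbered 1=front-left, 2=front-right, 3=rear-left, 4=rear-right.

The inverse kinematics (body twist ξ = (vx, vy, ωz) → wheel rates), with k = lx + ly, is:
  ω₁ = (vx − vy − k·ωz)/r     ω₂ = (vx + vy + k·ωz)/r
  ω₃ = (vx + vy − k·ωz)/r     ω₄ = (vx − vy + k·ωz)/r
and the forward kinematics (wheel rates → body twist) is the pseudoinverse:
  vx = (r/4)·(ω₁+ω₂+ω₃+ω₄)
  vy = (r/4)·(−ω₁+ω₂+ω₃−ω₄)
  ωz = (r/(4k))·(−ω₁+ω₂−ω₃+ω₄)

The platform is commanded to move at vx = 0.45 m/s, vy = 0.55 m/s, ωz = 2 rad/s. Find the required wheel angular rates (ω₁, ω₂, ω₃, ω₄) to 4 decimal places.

k = lx + ly = 0.12 + 0.12 = 0.2400;  k·ωz = 0.2400·2 = 0.4800
ω₁ (FL) = (vx − vy − k·ωz)/r = -0.5800/0.08 = -7.2500
ω₂ (FR) = (vx + vy + k·ωz)/r = 1.4800/0.08 = 18.5000
ω₃ (RL) = (vx + vy − k·ωz)/r = 0.5200/0.08 = 6.5000
ω₄ (RR) = (vx − vy + k·ωz)/r = 0.3800/0.08 = 4.7500

(-7.2500, 18.5000, 6.5000, 4.7500)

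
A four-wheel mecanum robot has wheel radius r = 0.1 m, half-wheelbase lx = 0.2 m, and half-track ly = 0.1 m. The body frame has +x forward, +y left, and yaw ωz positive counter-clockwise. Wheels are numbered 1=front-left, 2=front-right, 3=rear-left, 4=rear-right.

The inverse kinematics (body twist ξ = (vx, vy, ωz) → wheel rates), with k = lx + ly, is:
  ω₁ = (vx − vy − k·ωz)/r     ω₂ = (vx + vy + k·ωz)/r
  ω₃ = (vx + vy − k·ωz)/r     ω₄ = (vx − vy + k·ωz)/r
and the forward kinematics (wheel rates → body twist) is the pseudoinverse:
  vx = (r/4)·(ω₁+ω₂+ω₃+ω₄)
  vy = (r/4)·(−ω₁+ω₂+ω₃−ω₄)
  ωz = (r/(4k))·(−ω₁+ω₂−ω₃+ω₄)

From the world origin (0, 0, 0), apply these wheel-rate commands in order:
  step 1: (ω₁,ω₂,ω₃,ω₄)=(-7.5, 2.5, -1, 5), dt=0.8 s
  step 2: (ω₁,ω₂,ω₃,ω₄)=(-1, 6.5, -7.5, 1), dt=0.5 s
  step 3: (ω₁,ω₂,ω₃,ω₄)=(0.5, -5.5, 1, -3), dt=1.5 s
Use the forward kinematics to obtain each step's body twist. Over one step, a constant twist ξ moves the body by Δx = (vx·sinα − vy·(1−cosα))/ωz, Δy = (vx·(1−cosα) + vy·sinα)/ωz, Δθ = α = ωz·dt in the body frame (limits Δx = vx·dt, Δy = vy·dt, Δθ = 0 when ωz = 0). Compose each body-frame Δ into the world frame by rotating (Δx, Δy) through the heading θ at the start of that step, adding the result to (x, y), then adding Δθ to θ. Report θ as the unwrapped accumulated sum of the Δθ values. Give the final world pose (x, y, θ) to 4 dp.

(-0.0920, -0.2095, 0.4833)

step 1: ξ=(vx,vy,ωz)=(-0.0250, 0.1000, 1.3333), dt=0.8 → body Δ=(-0.0552, 0.0560, 1.0667) → world pose (-0.0552, 0.0560, 1.0667)
step 2: ξ=(vx,vy,ωz)=(-0.0250, -0.0250, 1.3333), dt=0.5 → body Δ=(-0.0076, -0.0156, 0.6667) → world pose (-0.0452, 0.0418, 1.7333)
step 3: ξ=(vx,vy,ωz)=(-0.1750, -0.0500, -0.8333), dt=1.5 → body Δ=(-0.2404, 0.0868, -1.2500) → world pose (-0.0920, -0.2095, 0.4833)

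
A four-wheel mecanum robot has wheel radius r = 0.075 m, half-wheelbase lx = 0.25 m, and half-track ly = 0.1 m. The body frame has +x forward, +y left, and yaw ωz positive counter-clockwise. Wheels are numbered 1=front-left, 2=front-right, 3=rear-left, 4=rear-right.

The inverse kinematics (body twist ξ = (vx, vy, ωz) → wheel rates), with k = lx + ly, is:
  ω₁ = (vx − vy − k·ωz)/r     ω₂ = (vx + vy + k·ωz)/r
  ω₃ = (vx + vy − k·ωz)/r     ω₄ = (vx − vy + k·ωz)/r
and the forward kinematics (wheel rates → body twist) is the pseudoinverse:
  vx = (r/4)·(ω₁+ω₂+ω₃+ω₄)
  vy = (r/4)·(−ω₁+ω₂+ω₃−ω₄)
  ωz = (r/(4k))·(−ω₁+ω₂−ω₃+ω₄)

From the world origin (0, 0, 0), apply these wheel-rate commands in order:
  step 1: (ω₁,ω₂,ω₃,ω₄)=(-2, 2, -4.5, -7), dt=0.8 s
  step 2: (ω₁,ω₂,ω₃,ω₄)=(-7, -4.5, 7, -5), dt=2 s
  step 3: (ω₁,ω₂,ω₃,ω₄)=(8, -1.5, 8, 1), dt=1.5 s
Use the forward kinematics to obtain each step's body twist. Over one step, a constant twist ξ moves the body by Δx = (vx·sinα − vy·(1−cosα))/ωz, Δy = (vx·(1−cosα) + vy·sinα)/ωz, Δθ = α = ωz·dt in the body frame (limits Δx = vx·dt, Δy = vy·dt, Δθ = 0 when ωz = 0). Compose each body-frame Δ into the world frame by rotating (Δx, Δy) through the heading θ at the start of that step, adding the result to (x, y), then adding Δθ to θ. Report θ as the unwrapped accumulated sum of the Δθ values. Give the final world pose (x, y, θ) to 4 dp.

step 1: ξ=(vx,vy,ωz)=(-0.2156, 0.1219, 0.0804), dt=0.8 → body Δ=(-0.1755, 0.0919, 0.0643) → world pose (-0.1755, 0.0919, 0.0643)
step 2: ξ=(vx,vy,ωz)=(-0.1781, 0.2719, -0.5089), dt=2.0 → body Δ=(-0.0442, 0.6208, -1.0179) → world pose (-0.2595, 0.7086, -0.9536)
step 3: ξ=(vx,vy,ωz)=(0.2906, -0.0469, -0.8839), dt=1.5 → body Δ=(0.2788, -0.3005, -1.3259) → world pose (-0.3432, 0.3073, -2.2795)

(-0.3432, 0.3073, -2.2795)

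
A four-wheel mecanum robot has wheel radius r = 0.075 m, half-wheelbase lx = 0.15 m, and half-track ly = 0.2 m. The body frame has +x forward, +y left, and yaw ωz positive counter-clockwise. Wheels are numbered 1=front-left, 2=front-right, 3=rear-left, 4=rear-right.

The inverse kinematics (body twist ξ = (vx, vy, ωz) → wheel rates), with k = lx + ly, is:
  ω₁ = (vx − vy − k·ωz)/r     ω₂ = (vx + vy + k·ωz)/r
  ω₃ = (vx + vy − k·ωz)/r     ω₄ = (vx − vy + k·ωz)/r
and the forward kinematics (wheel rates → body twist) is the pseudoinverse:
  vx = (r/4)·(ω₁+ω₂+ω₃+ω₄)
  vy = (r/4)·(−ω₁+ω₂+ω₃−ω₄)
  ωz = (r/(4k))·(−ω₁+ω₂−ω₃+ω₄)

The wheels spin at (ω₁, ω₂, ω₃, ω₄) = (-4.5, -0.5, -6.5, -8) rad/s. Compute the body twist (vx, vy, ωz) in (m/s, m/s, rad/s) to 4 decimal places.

(-0.3656, 0.1031, 0.1339)

k = lx + ly = 0.15 + 0.2 = 0.3500
ω₁+ω₂+ω₃+ω₄ = -19.5000  →  vx = (0.075/4)·-19.5000 = -0.3656
−ω₁+ω₂+ω₃−ω₄ = 5.5000  →  vy = (0.075/4)·5.5000 = 0.1031
−ω₁+ω₂−ω₃+ω₄ = 2.5000  →  ωz = (0.075/1.4000)·2.5000 = 0.1339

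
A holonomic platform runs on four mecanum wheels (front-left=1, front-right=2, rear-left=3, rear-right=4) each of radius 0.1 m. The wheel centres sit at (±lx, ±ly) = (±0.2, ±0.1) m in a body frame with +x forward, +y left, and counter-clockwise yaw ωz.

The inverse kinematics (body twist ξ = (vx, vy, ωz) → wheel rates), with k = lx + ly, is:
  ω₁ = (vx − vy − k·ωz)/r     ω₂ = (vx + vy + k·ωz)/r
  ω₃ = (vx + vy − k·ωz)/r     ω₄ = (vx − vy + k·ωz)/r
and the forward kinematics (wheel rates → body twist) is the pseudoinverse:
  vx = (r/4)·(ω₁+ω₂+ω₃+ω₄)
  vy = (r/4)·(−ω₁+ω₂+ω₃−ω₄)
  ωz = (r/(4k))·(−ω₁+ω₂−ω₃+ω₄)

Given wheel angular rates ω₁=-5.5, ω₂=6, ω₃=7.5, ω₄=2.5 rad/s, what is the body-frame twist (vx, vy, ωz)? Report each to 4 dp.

(0.2625, 0.4125, 0.5417)

k = lx + ly = 0.2 + 0.1 = 0.3000
ω₁+ω₂+ω₃+ω₄ = 10.5000  →  vx = (0.1/4)·10.5000 = 0.2625
−ω₁+ω₂+ω₃−ω₄ = 16.5000  →  vy = (0.1/4)·16.5000 = 0.4125
−ω₁+ω₂−ω₃+ω₄ = 6.5000  →  ωz = (0.1/1.2000)·6.5000 = 0.5417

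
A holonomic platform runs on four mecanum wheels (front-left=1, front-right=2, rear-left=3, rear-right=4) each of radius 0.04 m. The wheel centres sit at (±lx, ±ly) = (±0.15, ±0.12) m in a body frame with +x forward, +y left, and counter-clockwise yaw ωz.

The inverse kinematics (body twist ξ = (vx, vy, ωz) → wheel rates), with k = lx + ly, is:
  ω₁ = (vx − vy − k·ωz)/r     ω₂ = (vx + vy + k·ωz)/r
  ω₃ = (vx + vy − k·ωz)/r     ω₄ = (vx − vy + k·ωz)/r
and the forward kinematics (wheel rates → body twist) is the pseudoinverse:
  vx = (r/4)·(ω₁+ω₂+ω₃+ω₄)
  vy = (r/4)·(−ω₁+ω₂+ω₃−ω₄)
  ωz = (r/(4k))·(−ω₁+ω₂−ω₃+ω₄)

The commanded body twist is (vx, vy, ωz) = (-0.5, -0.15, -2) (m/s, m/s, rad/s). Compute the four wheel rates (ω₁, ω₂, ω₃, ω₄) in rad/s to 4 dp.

(4.7500, -29.7500, -2.7500, -22.2500)

k = lx + ly = 0.15 + 0.12 = 0.2700;  k·ωz = 0.2700·-2 = -0.5400
ω₁ (FL) = (vx − vy − k·ωz)/r = 0.1900/0.04 = 4.7500
ω₂ (FR) = (vx + vy + k·ωz)/r = -1.1900/0.04 = -29.7500
ω₃ (RL) = (vx + vy − k·ωz)/r = -0.1100/0.04 = -2.7500
ω₄ (RR) = (vx − vy + k·ωz)/r = -0.8900/0.04 = -22.2500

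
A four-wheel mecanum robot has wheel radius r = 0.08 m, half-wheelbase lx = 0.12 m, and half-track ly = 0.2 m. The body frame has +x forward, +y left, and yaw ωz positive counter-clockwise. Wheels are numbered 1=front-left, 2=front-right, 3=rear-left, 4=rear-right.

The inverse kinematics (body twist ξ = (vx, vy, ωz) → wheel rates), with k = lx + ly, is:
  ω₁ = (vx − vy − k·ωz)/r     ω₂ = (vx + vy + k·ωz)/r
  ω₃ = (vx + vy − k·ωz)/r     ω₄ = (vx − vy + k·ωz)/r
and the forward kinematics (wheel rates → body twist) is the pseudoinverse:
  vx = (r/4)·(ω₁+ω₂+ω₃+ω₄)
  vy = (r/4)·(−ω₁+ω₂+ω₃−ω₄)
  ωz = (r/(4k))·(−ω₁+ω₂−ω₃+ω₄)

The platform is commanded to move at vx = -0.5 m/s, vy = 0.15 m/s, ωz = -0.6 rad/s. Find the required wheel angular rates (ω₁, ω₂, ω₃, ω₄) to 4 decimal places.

(-5.7250, -6.7750, -1.9750, -10.5250)

k = lx + ly = 0.12 + 0.2 = 0.3200;  k·ωz = 0.3200·-0.6 = -0.1920
ω₁ (FL) = (vx − vy − k·ωz)/r = -0.4580/0.08 = -5.7250
ω₂ (FR) = (vx + vy + k·ωz)/r = -0.5420/0.08 = -6.7750
ω₃ (RL) = (vx + vy − k·ωz)/r = -0.1580/0.08 = -1.9750
ω₄ (RR) = (vx − vy + k·ωz)/r = -0.8420/0.08 = -10.5250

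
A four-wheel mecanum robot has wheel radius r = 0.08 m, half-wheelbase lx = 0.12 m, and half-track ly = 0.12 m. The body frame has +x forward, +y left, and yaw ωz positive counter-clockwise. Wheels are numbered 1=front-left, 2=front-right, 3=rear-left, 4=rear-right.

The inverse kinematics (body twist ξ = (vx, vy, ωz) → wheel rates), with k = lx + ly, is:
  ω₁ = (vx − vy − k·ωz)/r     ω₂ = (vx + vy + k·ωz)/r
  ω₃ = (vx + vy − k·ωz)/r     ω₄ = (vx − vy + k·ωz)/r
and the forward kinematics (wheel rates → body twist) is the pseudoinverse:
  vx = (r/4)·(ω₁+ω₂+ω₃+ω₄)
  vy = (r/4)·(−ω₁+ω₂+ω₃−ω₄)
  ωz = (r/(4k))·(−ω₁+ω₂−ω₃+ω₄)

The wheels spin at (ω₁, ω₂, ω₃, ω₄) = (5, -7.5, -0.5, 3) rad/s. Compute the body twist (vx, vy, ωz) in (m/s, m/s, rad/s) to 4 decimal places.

(0.0000, -0.3200, -0.7500)

k = lx + ly = 0.12 + 0.12 = 0.2400
ω₁+ω₂+ω₃+ω₄ = 0.0000  →  vx = (0.08/4)·0.0000 = 0.0000
−ω₁+ω₂+ω₃−ω₄ = -16.0000  →  vy = (0.08/4)·-16.0000 = -0.3200
−ω₁+ω₂−ω₃+ω₄ = -9.0000  →  ωz = (0.08/0.9600)·-9.0000 = -0.7500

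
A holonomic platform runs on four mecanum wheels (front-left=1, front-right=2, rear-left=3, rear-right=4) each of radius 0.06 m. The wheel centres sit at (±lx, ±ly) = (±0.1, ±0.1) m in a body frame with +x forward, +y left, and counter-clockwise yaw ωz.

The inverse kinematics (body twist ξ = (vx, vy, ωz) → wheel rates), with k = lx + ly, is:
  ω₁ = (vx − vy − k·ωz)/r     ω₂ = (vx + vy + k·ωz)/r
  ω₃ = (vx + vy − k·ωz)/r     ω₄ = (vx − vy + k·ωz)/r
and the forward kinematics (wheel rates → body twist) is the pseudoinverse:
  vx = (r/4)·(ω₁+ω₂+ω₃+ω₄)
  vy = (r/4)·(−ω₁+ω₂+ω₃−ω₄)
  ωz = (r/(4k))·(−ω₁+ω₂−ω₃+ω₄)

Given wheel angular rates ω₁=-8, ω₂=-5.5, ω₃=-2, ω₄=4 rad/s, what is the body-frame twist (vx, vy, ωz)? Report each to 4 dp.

k = lx + ly = 0.1 + 0.1 = 0.2000
ω₁+ω₂+ω₃+ω₄ = -11.5000  →  vx = (0.06/4)·-11.5000 = -0.1725
−ω₁+ω₂+ω₃−ω₄ = -3.5000  →  vy = (0.06/4)·-3.5000 = -0.0525
−ω₁+ω₂−ω₃+ω₄ = 8.5000  →  ωz = (0.06/0.8000)·8.5000 = 0.6375

(-0.1725, -0.0525, 0.6375)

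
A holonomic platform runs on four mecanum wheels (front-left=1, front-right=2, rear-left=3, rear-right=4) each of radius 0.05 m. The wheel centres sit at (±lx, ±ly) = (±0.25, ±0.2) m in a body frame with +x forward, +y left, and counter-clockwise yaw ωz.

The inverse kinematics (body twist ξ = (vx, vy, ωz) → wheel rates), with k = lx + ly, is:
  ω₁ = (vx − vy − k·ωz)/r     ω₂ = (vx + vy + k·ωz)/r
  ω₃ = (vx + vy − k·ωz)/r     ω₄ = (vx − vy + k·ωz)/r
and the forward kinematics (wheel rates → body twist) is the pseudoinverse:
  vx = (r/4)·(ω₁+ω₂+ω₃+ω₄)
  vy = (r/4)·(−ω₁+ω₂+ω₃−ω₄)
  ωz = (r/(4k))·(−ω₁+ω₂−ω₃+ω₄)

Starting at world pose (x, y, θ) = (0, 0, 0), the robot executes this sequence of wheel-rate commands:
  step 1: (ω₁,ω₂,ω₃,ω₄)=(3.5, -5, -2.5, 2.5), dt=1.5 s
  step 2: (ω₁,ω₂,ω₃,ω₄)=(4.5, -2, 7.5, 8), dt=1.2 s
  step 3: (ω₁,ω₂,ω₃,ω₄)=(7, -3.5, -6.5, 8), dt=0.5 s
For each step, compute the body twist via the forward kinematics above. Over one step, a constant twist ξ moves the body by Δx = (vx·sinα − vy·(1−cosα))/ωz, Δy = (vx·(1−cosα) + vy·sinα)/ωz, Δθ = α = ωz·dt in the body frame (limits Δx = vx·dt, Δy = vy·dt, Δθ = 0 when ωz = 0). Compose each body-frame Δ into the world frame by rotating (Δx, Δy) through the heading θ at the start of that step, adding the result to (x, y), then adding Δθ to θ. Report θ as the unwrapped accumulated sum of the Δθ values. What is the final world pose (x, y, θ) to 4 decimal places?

(0.1703, -0.5756, -0.2903)

step 1: ξ=(vx,vy,ωz)=(-0.0187, -0.1688, -0.0972), dt=1.5 → body Δ=(-0.0464, -0.2502, -0.1458) → world pose (-0.0464, -0.2502, -0.1458)
step 2: ξ=(vx,vy,ωz)=(0.2250, -0.0875, -0.1667), dt=1.2 → body Δ=(0.2577, -0.1312, -0.2000) → world pose (0.1895, -0.4175, -0.3458)
step 3: ξ=(vx,vy,ωz)=(0.0625, -0.3125, 0.1111), dt=0.5 → body Δ=(0.0356, -0.1553, 0.0556) → world pose (0.1703, -0.5756, -0.2903)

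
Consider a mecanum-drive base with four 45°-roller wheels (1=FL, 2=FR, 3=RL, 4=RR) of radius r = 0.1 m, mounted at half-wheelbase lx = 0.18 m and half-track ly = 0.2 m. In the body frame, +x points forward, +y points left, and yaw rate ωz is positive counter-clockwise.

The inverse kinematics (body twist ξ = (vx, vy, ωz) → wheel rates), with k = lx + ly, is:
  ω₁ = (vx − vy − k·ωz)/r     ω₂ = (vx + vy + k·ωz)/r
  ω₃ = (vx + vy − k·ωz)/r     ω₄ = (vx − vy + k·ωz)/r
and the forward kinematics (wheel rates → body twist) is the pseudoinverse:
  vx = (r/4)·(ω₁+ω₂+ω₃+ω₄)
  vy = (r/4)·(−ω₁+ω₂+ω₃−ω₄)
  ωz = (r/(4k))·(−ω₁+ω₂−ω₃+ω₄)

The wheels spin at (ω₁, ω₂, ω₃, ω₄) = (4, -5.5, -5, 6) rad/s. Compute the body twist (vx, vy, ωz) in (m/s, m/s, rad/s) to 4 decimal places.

k = lx + ly = 0.18 + 0.2 = 0.3800
ω₁+ω₂+ω₃+ω₄ = -0.5000  →  vx = (0.1/4)·-0.5000 = -0.0125
−ω₁+ω₂+ω₃−ω₄ = -20.5000  →  vy = (0.1/4)·-20.5000 = -0.5125
−ω₁+ω₂−ω₃+ω₄ = 1.5000  →  ωz = (0.1/1.5200)·1.5000 = 0.0987

(-0.0125, -0.5125, 0.0987)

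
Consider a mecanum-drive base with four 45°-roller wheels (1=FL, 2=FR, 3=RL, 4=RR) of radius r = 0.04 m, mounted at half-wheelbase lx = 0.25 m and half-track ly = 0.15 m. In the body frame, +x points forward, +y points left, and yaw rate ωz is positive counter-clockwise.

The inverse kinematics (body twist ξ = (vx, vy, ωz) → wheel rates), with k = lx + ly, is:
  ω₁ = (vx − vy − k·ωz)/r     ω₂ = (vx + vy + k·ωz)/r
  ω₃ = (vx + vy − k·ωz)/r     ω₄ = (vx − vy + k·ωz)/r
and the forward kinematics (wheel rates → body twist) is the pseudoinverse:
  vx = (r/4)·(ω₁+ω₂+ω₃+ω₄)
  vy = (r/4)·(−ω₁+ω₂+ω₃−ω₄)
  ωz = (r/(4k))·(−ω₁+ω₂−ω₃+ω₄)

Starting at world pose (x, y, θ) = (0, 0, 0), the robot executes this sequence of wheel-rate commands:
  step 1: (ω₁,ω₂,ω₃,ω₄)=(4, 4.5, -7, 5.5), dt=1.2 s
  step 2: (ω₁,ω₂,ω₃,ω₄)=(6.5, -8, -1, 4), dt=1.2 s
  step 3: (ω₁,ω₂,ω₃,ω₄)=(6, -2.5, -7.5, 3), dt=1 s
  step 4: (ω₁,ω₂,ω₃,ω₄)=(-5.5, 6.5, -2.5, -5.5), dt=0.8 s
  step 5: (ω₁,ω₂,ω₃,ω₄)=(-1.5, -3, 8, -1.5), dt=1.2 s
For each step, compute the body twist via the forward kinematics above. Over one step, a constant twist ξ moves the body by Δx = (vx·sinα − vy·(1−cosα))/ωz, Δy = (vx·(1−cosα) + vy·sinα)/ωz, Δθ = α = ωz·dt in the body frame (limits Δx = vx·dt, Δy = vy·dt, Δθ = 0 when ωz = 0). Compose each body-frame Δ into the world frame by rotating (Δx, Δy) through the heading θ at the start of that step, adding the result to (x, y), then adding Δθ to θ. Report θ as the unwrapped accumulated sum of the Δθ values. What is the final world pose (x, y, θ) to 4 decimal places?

step 1: ξ=(vx,vy,ωz)=(0.0700, -0.1200, 0.3250), dt=1.2 → body Δ=(0.1096, -0.1242, 0.3900) → world pose (0.1096, -0.1242, 0.3900)
step 2: ξ=(vx,vy,ωz)=(0.0150, -0.1950, -0.2375), dt=1.2 → body Δ=(-0.0154, -0.2334, -0.2850) → world pose (0.1841, -0.3459, 0.1050)
step 3: ξ=(vx,vy,ωz)=(-0.0100, -0.1900, 0.0500), dt=1.0 → body Δ=(-0.0052, -0.1902, 0.0500) → world pose (0.1989, -0.5356, 0.1550)
step 4: ξ=(vx,vy,ωz)=(-0.0700, 0.1500, 0.2250), dt=0.8 → body Δ=(-0.0665, 0.1143, 0.1800) → world pose (0.1155, -0.4329, 0.3350)
step 5: ξ=(vx,vy,ωz)=(0.0200, 0.0800, -0.2750), dt=1.2 → body Δ=(0.0393, 0.0903, -0.3300) → world pose (0.1229, -0.3347, 0.0050)

(0.1229, -0.3347, 0.0050)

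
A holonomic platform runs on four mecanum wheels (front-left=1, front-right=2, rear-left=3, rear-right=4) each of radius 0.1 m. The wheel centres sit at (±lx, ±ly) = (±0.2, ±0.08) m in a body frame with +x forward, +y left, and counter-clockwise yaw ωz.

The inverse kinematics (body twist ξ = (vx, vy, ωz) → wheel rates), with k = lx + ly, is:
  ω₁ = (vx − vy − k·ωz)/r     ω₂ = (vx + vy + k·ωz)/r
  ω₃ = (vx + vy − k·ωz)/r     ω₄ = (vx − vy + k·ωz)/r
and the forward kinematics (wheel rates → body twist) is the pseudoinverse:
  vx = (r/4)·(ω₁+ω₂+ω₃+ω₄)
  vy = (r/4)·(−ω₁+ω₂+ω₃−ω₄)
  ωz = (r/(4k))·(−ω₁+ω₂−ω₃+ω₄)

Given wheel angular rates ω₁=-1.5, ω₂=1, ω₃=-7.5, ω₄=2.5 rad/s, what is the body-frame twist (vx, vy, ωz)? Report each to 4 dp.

k = lx + ly = 0.2 + 0.08 = 0.2800
ω₁+ω₂+ω₃+ω₄ = -5.5000  →  vx = (0.1/4)·-5.5000 = -0.1375
−ω₁+ω₂+ω₃−ω₄ = -7.5000  →  vy = (0.1/4)·-7.5000 = -0.1875
−ω₁+ω₂−ω₃+ω₄ = 12.5000  →  ωz = (0.1/1.1200)·12.5000 = 1.1161

(-0.1375, -0.1875, 1.1161)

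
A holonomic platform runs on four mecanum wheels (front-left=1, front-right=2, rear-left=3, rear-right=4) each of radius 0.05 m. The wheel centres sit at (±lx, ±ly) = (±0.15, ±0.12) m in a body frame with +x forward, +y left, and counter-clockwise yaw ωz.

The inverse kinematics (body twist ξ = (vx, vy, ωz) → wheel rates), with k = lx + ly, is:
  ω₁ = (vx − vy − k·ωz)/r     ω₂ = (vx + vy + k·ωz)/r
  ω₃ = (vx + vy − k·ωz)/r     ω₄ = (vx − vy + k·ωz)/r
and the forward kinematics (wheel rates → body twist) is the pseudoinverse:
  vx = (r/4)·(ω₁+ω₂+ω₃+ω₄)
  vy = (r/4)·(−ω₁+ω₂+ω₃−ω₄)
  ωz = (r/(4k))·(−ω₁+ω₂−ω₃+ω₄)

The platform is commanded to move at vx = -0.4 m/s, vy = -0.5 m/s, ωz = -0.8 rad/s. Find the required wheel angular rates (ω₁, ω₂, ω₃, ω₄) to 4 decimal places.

(6.3200, -22.3200, -13.6800, -2.3200)

k = lx + ly = 0.15 + 0.12 = 0.2700;  k·ωz = 0.2700·-0.8 = -0.2160
ω₁ (FL) = (vx − vy − k·ωz)/r = 0.3160/0.05 = 6.3200
ω₂ (FR) = (vx + vy + k·ωz)/r = -1.1160/0.05 = -22.3200
ω₃ (RL) = (vx + vy − k·ωz)/r = -0.6840/0.05 = -13.6800
ω₄ (RR) = (vx − vy + k·ωz)/r = -0.1160/0.05 = -2.3200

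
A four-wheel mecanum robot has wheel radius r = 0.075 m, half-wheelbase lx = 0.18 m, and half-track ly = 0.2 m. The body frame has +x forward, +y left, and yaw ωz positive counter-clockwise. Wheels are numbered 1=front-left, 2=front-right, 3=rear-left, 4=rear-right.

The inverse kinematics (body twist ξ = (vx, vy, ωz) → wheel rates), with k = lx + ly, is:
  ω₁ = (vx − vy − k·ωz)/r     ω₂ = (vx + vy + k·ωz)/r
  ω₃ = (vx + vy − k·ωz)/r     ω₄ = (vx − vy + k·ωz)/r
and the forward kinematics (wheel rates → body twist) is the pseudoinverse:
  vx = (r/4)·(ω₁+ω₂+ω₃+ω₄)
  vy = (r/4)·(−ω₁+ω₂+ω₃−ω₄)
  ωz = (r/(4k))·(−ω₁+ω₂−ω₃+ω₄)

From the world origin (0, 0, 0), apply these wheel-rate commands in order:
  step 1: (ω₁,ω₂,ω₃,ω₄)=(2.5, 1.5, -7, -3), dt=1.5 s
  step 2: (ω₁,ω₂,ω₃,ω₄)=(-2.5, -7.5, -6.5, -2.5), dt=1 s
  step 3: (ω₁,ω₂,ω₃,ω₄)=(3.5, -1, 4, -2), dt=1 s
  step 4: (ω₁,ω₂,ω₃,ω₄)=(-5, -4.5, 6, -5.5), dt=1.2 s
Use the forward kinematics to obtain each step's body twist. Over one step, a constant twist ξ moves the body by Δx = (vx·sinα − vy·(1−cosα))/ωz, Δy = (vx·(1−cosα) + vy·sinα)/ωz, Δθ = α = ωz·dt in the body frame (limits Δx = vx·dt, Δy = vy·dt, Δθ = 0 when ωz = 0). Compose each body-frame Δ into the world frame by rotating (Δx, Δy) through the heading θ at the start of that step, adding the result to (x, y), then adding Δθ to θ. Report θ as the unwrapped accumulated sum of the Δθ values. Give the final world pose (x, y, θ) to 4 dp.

step 1: ξ=(vx,vy,ωz)=(-0.1125, -0.0938, 0.1480), dt=1.5 → body Δ=(-0.1518, -0.1581, 0.2220) → world pose (-0.1518, -0.1581, 0.2220)
step 2: ξ=(vx,vy,ωz)=(-0.3563, -0.1688, -0.0493), dt=1.0 → body Δ=(-0.3603, -0.1599, -0.0493) → world pose (-0.4680, -0.3934, 0.1727)
step 3: ξ=(vx,vy,ωz)=(0.0844, 0.0281, -0.5181), dt=1.0 → body Δ=(0.0878, 0.0055, -0.5181) → world pose (-0.3825, -0.3729, -0.3454)
step 4: ξ=(vx,vy,ωz)=(-0.1688, 0.2250, -0.5428), dt=1.2 → body Δ=(-0.1036, 0.3150, -0.6513) → world pose (-0.3734, -0.0415, -0.9967)

(-0.3734, -0.0415, -0.9967)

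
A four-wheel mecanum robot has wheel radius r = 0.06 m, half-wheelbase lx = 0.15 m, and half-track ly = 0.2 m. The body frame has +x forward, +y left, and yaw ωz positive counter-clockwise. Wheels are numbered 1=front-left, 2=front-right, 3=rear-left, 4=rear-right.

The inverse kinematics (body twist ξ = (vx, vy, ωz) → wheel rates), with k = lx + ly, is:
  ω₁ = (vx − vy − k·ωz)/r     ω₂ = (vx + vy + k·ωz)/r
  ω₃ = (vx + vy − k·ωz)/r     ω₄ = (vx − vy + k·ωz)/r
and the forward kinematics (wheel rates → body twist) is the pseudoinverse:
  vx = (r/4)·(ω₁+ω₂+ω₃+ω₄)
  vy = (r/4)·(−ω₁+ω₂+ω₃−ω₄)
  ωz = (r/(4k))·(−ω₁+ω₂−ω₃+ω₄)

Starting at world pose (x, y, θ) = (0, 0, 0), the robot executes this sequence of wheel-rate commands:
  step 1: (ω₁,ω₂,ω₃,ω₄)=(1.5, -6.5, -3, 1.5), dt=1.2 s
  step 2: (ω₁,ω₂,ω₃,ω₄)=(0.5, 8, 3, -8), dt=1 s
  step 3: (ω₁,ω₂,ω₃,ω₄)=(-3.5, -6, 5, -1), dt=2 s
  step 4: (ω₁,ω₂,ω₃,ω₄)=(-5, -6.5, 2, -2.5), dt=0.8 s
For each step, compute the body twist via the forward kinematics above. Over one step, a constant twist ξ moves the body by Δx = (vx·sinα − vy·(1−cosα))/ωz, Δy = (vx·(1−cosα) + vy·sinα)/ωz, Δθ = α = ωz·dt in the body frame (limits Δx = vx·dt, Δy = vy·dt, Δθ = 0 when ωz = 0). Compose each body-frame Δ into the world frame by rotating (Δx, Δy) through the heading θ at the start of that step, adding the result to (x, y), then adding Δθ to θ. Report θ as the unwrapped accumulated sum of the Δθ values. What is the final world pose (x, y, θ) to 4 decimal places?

(-0.0984, 0.3701, -1.2643)

step 1: ξ=(vx,vy,ωz)=(-0.0975, -0.1875, -0.1500), dt=1.2 → body Δ=(-0.1366, -0.2133, -0.1800) → world pose (-0.1366, -0.2133, -0.1800)
step 2: ξ=(vx,vy,ωz)=(0.0525, 0.2775, -0.1500), dt=1.0 → body Δ=(0.0731, 0.2725, -0.1500) → world pose (-0.0159, 0.0418, -0.3300)
step 3: ξ=(vx,vy,ωz)=(-0.0825, 0.0525, -0.3643), dt=2.0 → body Δ=(-0.1142, 0.1534, -0.7286) → world pose (-0.0742, 0.2239, -1.0586)
step 4: ξ=(vx,vy,ωz)=(-0.1800, 0.0450, -0.2571), dt=0.8 → body Δ=(-0.1393, 0.0505, -0.2057) → world pose (-0.0984, 0.3701, -1.2643)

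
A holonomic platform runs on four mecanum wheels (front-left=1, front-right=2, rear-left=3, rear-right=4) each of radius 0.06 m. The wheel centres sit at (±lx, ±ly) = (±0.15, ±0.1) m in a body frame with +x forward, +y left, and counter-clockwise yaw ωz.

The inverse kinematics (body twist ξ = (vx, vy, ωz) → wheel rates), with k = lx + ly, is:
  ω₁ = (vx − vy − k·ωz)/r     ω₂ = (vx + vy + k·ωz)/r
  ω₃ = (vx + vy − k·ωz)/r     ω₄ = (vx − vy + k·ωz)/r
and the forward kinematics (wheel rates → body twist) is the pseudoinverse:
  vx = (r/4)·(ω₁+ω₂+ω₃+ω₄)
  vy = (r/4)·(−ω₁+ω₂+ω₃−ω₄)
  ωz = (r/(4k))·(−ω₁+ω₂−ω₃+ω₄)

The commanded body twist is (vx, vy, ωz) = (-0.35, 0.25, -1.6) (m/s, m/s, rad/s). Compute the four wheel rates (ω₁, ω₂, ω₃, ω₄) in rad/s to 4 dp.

k = lx + ly = 0.15 + 0.1 = 0.2500;  k·ωz = 0.2500·-1.6 = -0.4000
ω₁ (FL) = (vx − vy − k·ωz)/r = -0.2000/0.06 = -3.3333
ω₂ (FR) = (vx + vy + k·ωz)/r = -0.5000/0.06 = -8.3333
ω₃ (RL) = (vx + vy − k·ωz)/r = 0.3000/0.06 = 5.0000
ω₄ (RR) = (vx − vy + k·ωz)/r = -1.0000/0.06 = -16.6667

(-3.3333, -8.3333, 5.0000, -16.6667)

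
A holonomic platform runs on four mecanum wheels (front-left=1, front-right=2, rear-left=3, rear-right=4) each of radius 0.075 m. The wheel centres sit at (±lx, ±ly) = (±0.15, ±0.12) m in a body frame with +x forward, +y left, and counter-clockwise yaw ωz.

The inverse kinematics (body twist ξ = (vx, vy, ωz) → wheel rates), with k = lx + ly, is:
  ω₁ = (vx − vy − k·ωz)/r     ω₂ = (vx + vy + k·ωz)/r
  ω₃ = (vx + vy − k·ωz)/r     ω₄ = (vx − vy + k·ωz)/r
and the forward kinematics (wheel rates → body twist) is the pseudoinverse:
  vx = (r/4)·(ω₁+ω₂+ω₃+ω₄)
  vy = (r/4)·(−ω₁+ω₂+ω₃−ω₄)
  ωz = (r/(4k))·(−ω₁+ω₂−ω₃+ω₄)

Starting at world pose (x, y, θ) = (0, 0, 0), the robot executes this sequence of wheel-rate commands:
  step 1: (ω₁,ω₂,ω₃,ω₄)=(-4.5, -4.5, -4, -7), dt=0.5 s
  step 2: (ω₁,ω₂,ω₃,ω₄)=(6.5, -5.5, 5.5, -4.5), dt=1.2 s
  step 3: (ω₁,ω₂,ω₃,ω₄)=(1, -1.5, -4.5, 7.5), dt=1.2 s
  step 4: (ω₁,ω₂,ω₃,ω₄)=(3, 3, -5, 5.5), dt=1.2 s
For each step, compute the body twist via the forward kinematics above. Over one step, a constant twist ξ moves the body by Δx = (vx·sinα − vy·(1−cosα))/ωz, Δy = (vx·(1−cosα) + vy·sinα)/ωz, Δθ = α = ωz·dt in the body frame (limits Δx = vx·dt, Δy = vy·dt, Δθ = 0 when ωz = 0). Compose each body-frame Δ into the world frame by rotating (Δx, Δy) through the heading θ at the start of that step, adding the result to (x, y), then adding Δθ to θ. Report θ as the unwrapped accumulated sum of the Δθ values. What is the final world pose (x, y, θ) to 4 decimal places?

step 1: ξ=(vx,vy,ωz)=(-0.3750, 0.0563, -0.2083), dt=0.5 → body Δ=(-0.1857, 0.0378, -0.1042) → world pose (-0.1857, 0.0378, -0.1042)
step 2: ξ=(vx,vy,ωz)=(0.0375, -0.0375, -1.5278), dt=1.2 → body Δ=(-0.0072, -0.0546, -1.8333) → world pose (-0.1985, -0.0157, -1.9375)
step 3: ξ=(vx,vy,ωz)=(0.0469, -0.2719, 0.6597), dt=1.2 → body Δ=(0.1731, -0.2721, 0.7917) → world pose (-0.5146, -0.0798, -1.1458)
step 4: ξ=(vx,vy,ωz)=(0.1219, -0.1969, 0.7292), dt=1.2 → body Δ=(0.2252, -0.1472, 0.8750) → world pose (-0.5559, -0.3457, -0.2708)

(-0.5559, -0.3457, -0.2708)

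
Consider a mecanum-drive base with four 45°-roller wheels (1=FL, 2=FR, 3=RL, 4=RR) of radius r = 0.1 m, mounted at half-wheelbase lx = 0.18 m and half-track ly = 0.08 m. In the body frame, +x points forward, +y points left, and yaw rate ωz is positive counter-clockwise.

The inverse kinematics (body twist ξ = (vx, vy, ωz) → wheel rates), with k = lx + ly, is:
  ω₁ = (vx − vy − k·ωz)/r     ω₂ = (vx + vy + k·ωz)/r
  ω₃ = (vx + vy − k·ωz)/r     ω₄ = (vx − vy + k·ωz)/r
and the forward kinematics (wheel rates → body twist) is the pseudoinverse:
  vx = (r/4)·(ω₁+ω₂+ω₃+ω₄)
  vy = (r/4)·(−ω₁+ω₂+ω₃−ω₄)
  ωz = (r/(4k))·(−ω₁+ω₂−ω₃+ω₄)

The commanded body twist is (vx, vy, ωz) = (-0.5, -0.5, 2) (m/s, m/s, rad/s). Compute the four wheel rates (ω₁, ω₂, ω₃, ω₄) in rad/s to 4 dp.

k = lx + ly = 0.18 + 0.08 = 0.2600;  k·ωz = 0.2600·2 = 0.5200
ω₁ (FL) = (vx − vy − k·ωz)/r = -0.5200/0.1 = -5.2000
ω₂ (FR) = (vx + vy + k·ωz)/r = -0.4800/0.1 = -4.8000
ω₃ (RL) = (vx + vy − k·ωz)/r = -1.5200/0.1 = -15.2000
ω₄ (RR) = (vx − vy + k·ωz)/r = 0.5200/0.1 = 5.2000

(-5.2000, -4.8000, -15.2000, 5.2000)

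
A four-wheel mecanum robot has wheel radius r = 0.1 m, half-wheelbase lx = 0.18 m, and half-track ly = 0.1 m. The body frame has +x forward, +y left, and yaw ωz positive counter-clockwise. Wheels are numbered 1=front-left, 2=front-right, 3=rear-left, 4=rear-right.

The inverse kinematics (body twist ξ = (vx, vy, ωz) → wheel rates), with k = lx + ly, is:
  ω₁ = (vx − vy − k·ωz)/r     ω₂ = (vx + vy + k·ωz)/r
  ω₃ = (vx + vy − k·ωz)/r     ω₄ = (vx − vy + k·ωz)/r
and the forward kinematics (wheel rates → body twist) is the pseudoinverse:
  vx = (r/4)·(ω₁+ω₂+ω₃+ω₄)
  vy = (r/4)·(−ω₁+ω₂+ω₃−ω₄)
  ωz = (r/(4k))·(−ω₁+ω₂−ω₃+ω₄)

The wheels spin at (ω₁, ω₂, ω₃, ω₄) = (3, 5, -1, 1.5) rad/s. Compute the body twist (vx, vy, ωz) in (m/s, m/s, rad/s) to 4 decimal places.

k = lx + ly = 0.18 + 0.1 = 0.2800
ω₁+ω₂+ω₃+ω₄ = 8.5000  →  vx = (0.1/4)·8.5000 = 0.2125
−ω₁+ω₂+ω₃−ω₄ = -0.5000  →  vy = (0.1/4)·-0.5000 = -0.0125
−ω₁+ω₂−ω₃+ω₄ = 4.5000  →  ωz = (0.1/1.1200)·4.5000 = 0.4018

(0.2125, -0.0125, 0.4018)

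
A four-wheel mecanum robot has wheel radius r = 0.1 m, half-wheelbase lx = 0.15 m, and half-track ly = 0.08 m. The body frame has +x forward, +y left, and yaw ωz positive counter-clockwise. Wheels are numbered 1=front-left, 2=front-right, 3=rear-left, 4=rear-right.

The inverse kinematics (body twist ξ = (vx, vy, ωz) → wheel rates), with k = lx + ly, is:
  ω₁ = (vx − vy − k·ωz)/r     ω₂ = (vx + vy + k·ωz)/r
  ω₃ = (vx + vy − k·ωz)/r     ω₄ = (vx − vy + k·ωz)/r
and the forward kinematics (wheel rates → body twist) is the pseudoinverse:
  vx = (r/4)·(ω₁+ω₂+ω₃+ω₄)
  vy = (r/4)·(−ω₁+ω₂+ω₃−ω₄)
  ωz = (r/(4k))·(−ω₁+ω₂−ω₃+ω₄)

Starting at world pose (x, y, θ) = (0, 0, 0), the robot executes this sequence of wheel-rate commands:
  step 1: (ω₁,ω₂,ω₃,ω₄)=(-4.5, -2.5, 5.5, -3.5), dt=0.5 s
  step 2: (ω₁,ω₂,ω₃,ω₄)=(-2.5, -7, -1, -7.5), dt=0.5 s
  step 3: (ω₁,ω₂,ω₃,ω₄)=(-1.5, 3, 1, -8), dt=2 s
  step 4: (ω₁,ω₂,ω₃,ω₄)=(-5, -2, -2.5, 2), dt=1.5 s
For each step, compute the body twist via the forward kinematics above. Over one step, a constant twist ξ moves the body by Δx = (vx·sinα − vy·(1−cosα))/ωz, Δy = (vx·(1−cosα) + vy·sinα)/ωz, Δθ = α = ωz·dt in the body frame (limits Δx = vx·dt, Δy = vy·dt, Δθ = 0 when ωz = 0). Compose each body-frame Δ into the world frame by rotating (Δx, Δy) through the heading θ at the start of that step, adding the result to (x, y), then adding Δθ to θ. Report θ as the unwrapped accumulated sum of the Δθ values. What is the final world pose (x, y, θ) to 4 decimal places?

(0.3150, 0.8796, -0.7337)

step 1: ξ=(vx,vy,ωz)=(-0.1250, 0.2750, -0.7609), dt=0.5 → body Δ=(-0.0352, 0.1460, -0.3804) → world pose (-0.0352, 0.1460, -0.3804)
step 2: ξ=(vx,vy,ωz)=(-0.4500, 0.0500, -1.1957), dt=0.5 → body Δ=(-0.2046, 0.0888, -0.5978) → world pose (-0.1921, 0.3044, -0.9783)
step 3: ξ=(vx,vy,ωz)=(-0.1375, 0.3375, -0.4891), dt=2.0 → body Δ=(0.0715, 0.6965, -0.9783) → world pose (0.4255, 0.6341, -1.9565)
step 4: ξ=(vx,vy,ωz)=(-0.1875, -0.0375, 0.8152), dt=1.5 → body Δ=(-0.1859, -0.1948, 1.2228) → world pose (0.3150, 0.8796, -0.7337)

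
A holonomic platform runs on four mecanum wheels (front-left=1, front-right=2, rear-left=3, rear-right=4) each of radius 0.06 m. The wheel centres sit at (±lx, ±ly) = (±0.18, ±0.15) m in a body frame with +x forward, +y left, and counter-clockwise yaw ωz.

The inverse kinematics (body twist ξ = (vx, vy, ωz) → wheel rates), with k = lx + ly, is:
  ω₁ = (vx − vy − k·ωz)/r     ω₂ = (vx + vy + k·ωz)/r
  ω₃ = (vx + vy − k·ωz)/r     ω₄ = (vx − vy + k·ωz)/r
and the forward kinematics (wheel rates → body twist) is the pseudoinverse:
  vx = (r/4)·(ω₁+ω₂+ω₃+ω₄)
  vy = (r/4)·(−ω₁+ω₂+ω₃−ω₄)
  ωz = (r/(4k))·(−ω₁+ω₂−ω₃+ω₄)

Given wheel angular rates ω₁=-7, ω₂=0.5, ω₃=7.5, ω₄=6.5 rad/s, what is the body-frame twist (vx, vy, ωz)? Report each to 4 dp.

k = lx + ly = 0.18 + 0.15 = 0.3300
ω₁+ω₂+ω₃+ω₄ = 7.5000  →  vx = (0.06/4)·7.5000 = 0.1125
−ω₁+ω₂+ω₃−ω₄ = 8.5000  →  vy = (0.06/4)·8.5000 = 0.1275
−ω₁+ω₂−ω₃+ω₄ = 6.5000  →  ωz = (0.06/1.3200)·6.5000 = 0.2955

(0.1125, 0.1275, 0.2955)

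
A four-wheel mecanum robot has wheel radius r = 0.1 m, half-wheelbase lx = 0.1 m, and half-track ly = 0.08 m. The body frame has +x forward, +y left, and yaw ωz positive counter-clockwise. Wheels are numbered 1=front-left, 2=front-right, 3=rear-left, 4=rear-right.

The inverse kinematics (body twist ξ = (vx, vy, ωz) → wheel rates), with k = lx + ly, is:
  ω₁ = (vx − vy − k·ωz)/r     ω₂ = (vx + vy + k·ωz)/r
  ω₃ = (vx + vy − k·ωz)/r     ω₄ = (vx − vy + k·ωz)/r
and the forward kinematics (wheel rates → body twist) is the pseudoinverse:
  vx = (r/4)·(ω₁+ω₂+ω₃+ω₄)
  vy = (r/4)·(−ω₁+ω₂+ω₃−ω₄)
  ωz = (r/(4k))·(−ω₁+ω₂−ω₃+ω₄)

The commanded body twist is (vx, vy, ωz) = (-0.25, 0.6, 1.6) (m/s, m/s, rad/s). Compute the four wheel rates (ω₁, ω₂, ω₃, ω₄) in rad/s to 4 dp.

(-11.3800, 6.3800, 0.6200, -5.6200)

k = lx + ly = 0.1 + 0.08 = 0.1800;  k·ωz = 0.1800·1.6 = 0.2880
ω₁ (FL) = (vx − vy − k·ωz)/r = -1.1380/0.1 = -11.3800
ω₂ (FR) = (vx + vy + k·ωz)/r = 0.6380/0.1 = 6.3800
ω₃ (RL) = (vx + vy − k·ωz)/r = 0.0620/0.1 = 0.6200
ω₄ (RR) = (vx − vy + k·ωz)/r = -0.5620/0.1 = -5.6200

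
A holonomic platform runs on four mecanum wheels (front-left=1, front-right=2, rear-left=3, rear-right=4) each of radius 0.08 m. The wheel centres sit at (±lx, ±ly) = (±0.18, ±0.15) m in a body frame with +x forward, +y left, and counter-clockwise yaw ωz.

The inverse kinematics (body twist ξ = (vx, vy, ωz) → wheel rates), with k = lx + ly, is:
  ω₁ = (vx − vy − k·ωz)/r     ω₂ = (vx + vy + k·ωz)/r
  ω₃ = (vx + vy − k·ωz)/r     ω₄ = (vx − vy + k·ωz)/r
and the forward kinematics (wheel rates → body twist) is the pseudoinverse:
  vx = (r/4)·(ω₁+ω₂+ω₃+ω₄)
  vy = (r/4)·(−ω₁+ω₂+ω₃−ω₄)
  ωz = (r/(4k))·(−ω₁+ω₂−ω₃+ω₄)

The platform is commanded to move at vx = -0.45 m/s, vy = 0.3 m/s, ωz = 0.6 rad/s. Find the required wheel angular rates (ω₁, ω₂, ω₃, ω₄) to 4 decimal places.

k = lx + ly = 0.18 + 0.15 = 0.3300;  k·ωz = 0.3300·0.6 = 0.1980
ω₁ (FL) = (vx − vy − k·ωz)/r = -0.9480/0.08 = -11.8500
ω₂ (FR) = (vx + vy + k·ωz)/r = 0.0480/0.08 = 0.6000
ω₃ (RL) = (vx + vy − k·ωz)/r = -0.3480/0.08 = -4.3500
ω₄ (RR) = (vx − vy + k·ωz)/r = -0.5520/0.08 = -6.9000

(-11.8500, 0.6000, -4.3500, -6.9000)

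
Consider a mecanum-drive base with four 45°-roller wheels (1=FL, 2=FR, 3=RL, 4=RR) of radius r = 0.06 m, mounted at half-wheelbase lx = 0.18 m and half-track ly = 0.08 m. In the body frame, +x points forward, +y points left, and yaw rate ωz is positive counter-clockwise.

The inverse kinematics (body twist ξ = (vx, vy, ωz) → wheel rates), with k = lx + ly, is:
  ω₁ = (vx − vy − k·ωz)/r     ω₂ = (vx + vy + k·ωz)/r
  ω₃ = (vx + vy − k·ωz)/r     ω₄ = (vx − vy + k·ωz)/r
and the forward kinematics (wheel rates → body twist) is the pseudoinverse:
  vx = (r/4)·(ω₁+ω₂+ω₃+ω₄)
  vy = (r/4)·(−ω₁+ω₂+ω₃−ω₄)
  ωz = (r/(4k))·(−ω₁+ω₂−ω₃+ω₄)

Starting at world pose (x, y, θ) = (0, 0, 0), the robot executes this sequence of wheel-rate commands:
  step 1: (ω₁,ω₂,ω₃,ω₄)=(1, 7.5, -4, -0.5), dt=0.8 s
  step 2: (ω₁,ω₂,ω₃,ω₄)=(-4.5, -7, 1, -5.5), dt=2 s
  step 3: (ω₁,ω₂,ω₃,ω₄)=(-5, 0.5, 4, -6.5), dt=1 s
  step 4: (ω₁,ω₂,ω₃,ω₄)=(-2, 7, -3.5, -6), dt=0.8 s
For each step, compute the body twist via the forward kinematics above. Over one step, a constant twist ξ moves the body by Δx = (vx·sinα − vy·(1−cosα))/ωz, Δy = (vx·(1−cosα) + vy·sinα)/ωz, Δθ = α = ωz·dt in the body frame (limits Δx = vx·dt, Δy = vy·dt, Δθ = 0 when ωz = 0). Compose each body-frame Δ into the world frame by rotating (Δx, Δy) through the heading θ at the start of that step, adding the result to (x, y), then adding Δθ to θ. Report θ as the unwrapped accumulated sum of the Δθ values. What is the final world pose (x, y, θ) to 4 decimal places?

step 1: ξ=(vx,vy,ωz)=(0.0600, 0.0450, 0.5769), dt=0.8 → body Δ=(0.0382, 0.0456, 0.4615) → world pose (0.0382, 0.0456, 0.4615)
step 2: ξ=(vx,vy,ωz)=(-0.2400, 0.0600, -0.5192), dt=2.0 → body Δ=(-0.3414, 0.3272, -1.0385) → world pose (-0.4132, 0.1866, -0.5769)
step 3: ξ=(vx,vy,ωz)=(-0.1050, 0.2400, -0.2885), dt=1.0 → body Δ=(-0.0692, 0.2517, -0.2885) → world pose (-0.3339, 0.4353, -0.8654)
step 4: ξ=(vx,vy,ωz)=(-0.0675, 0.1725, 0.3750), dt=0.8 → body Δ=(-0.0737, 0.1279, 0.3000) → world pose (-0.2843, 0.5743, -0.5654)

(-0.2843, 0.5743, -0.5654)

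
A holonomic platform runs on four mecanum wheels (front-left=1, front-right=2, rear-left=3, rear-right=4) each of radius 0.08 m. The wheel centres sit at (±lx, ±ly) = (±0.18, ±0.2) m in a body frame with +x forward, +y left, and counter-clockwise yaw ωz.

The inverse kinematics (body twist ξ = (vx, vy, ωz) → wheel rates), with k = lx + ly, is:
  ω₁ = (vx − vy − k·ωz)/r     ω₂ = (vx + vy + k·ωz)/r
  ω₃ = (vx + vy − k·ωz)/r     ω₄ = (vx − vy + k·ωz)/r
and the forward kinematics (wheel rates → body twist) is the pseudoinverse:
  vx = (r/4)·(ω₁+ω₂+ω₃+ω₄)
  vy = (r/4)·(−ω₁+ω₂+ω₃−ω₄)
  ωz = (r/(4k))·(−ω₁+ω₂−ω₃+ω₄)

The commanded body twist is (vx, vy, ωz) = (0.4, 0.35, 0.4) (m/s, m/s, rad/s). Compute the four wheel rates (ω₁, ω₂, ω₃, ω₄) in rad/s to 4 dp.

k = lx + ly = 0.18 + 0.2 = 0.3800;  k·ωz = 0.3800·0.4 = 0.1520
ω₁ (FL) = (vx − vy − k·ωz)/r = -0.1020/0.08 = -1.2750
ω₂ (FR) = (vx + vy + k·ωz)/r = 0.9020/0.08 = 11.2750
ω₃ (RL) = (vx + vy − k·ωz)/r = 0.5980/0.08 = 7.4750
ω₄ (RR) = (vx − vy + k·ωz)/r = 0.2020/0.08 = 2.5250

(-1.2750, 11.2750, 7.4750, 2.5250)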